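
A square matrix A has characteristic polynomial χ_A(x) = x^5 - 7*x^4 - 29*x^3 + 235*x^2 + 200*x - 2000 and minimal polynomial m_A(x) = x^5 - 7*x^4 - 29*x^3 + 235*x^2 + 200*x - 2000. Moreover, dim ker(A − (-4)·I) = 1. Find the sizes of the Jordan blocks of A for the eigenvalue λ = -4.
Block sizes for λ = -4: [2]

Step 1 — from the characteristic polynomial, algebraic multiplicity of λ = -4 is 2. From dim ker(A − (-4)·I) = 1, there are exactly 1 Jordan blocks for λ = -4.
Step 2 — from the minimal polynomial, the factor (x + 4)^2 tells us the largest block for λ = -4 has size 2.
Step 3 — with total size 2, 1 blocks, and largest block 2, the block sizes (in nonincreasing order) are [2].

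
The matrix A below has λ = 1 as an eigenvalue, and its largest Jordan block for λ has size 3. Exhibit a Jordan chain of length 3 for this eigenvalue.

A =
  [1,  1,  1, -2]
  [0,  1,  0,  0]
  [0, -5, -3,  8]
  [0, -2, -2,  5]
A Jordan chain for λ = 1 of length 3:
v_1 = (-1, 0, 4, 2)ᵀ
v_2 = (1, 0, -5, -2)ᵀ
v_3 = (0, 1, 0, 0)ᵀ

Let N = A − (1)·I. We want v_3 with N^3 v_3 = 0 but N^2 v_3 ≠ 0; then v_{j-1} := N · v_j for j = 3, …, 2.

Pick v_3 = (0, 1, 0, 0)ᵀ.
Then v_2 = N · v_3 = (1, 0, -5, -2)ᵀ.
Then v_1 = N · v_2 = (-1, 0, 4, 2)ᵀ.

Sanity check: (A − (1)·I) v_1 = (0, 0, 0, 0)ᵀ = 0. ✓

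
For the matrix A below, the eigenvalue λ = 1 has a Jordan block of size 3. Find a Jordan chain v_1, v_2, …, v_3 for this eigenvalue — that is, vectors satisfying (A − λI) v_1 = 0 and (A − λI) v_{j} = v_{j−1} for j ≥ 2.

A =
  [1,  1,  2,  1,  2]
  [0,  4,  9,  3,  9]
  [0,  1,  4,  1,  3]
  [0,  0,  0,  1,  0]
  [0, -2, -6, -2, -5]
A Jordan chain for λ = 1 of length 3:
v_1 = (1, 0, 0, 0, 0)ᵀ
v_2 = (1, 3, 1, 0, -2)ᵀ
v_3 = (0, 1, 0, 0, 0)ᵀ

Let N = A − (1)·I. We want v_3 with N^3 v_3 = 0 but N^2 v_3 ≠ 0; then v_{j-1} := N · v_j for j = 3, …, 2.

Pick v_3 = (0, 1, 0, 0, 0)ᵀ.
Then v_2 = N · v_3 = (1, 3, 1, 0, -2)ᵀ.
Then v_1 = N · v_2 = (1, 0, 0, 0, 0)ᵀ.

Sanity check: (A − (1)·I) v_1 = (0, 0, 0, 0, 0)ᵀ = 0. ✓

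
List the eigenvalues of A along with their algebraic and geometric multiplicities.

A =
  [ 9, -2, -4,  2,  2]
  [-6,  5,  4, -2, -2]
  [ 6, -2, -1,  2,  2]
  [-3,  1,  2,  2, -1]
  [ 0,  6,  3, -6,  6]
λ = 3: alg = 3, geom = 3; λ = 6: alg = 2, geom = 1

Step 1 — factor the characteristic polynomial to read off the algebraic multiplicities:
  χ_A(x) = (x - 6)^2*(x - 3)^3

Step 2 — compute geometric multiplicities via the rank-nullity identity g(λ) = n − rank(A − λI):
  rank(A − (3)·I) = 2, so dim ker(A − (3)·I) = n − 2 = 3
  rank(A − (6)·I) = 4, so dim ker(A − (6)·I) = n − 4 = 1

Summary:
  λ = 3: algebraic multiplicity = 3, geometric multiplicity = 3
  λ = 6: algebraic multiplicity = 2, geometric multiplicity = 1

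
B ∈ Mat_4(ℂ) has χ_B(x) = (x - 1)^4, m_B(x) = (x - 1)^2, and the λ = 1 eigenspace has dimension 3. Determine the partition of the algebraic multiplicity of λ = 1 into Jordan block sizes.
Block sizes for λ = 1: [2, 1, 1]

Step 1 — from the characteristic polynomial, algebraic multiplicity of λ = 1 is 4. From dim ker(B − (1)·I) = 3, there are exactly 3 Jordan blocks for λ = 1.
Step 2 — from the minimal polynomial, the factor (x − 1)^2 tells us the largest block for λ = 1 has size 2.
Step 3 — with total size 4, 3 blocks, and largest block 2, the block sizes (in nonincreasing order) are [2, 1, 1].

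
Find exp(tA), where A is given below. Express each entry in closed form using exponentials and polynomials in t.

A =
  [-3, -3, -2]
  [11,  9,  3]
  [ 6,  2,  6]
e^{tA} =
  [2*t^2*exp(4*t) - 7*t*exp(4*t) + exp(4*t), t^2*exp(4*t) - 3*t*exp(4*t), t^2*exp(4*t)/2 - 2*t*exp(4*t)]
  [-2*t^2*exp(4*t) + 11*t*exp(4*t), -t^2*exp(4*t) + 5*t*exp(4*t) + exp(4*t), -t^2*exp(4*t)/2 + 3*t*exp(4*t)]
  [-4*t^2*exp(4*t) + 6*t*exp(4*t), -2*t^2*exp(4*t) + 2*t*exp(4*t), -t^2*exp(4*t) + 2*t*exp(4*t) + exp(4*t)]

Strategy: write A = P · J · P⁻¹ where J is a Jordan canonical form, so e^{tA} = P · e^{tJ} · P⁻¹, and e^{tJ} can be computed block-by-block.

A has Jordan form
J =
  [4, 1, 0]
  [0, 4, 1]
  [0, 0, 4]
(up to reordering of blocks).

Per-block formulas:
  For a 3×3 Jordan block J_3(4): exp(t · J_3(4)) = e^(4t)·(I + t·N + (t^2/2)·N^2), where N is the 3×3 nilpotent shift.

After assembling e^{tJ} and conjugating by P, we get:

e^{tA} =
  [2*t^2*exp(4*t) - 7*t*exp(4*t) + exp(4*t), t^2*exp(4*t) - 3*t*exp(4*t), t^2*exp(4*t)/2 - 2*t*exp(4*t)]
  [-2*t^2*exp(4*t) + 11*t*exp(4*t), -t^2*exp(4*t) + 5*t*exp(4*t) + exp(4*t), -t^2*exp(4*t)/2 + 3*t*exp(4*t)]
  [-4*t^2*exp(4*t) + 6*t*exp(4*t), -2*t^2*exp(4*t) + 2*t*exp(4*t), -t^2*exp(4*t) + 2*t*exp(4*t) + exp(4*t)]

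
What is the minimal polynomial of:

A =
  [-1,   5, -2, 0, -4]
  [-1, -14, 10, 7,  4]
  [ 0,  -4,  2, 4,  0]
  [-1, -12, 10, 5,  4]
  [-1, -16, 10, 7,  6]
x^4 + 4*x^3 - 16*x - 16

The characteristic polynomial is χ_A(x) = (x - 2)^2*(x + 2)^3, so the eigenvalues are known. The minimal polynomial is
  m_A(x) = Π_λ (x − λ)^{k_λ}
where k_λ is the size of the *largest* Jordan block for λ (equivalently, the smallest k with (A − λI)^k v = 0 for every generalised eigenvector v of λ).

  λ = -2: largest Jordan block has size 3, contributing (x + 2)^3
  λ = 2: largest Jordan block has size 1, contributing (x − 2)

So m_A(x) = (x - 2)*(x + 2)^3 = x^4 + 4*x^3 - 16*x - 16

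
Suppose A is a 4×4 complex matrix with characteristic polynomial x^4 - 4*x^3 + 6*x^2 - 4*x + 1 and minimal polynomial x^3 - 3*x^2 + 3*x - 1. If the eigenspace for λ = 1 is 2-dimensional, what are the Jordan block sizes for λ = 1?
Block sizes for λ = 1: [3, 1]

Step 1 — from the characteristic polynomial, algebraic multiplicity of λ = 1 is 4. From dim ker(A − (1)·I) = 2, there are exactly 2 Jordan blocks for λ = 1.
Step 2 — from the minimal polynomial, the factor (x − 1)^3 tells us the largest block for λ = 1 has size 3.
Step 3 — with total size 4, 2 blocks, and largest block 3, the block sizes (in nonincreasing order) are [3, 1].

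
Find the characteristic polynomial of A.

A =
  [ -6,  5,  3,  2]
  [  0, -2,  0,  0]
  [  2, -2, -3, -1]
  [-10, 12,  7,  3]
x^4 + 8*x^3 + 24*x^2 + 32*x + 16

Expanding det(x·I − A) (e.g. by cofactor expansion or by noting that A is similar to its Jordan form J, which has the same characteristic polynomial as A) gives
  χ_A(x) = x^4 + 8*x^3 + 24*x^2 + 32*x + 16
which factors as (x + 2)^4. The eigenvalues (with algebraic multiplicities) are λ = -2 with multiplicity 4.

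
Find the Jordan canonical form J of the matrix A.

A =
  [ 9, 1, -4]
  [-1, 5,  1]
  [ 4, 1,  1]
J_3(5)

The characteristic polynomial is
  det(x·I − A) = x^3 - 15*x^2 + 75*x - 125 = (x - 5)^3

Eigenvalues and multiplicities (the geometric multiplicity of λ is n − rank(A − λI), which equals the number of Jordan blocks for λ):
  λ = 5: algebraic multiplicity = 3, geometric multiplicity = 1

Determining the block sizes for each eigenvalue:
  λ = 5: one block (gm = 1), so the single block has size am = 3 → block sizes [3]

Assembling the blocks gives a Jordan form
J =
  [5, 1, 0]
  [0, 5, 1]
  [0, 0, 5]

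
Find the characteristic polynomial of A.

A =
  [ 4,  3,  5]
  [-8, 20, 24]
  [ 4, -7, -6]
x^3 - 18*x^2 + 108*x - 216

Expanding det(x·I − A) (e.g. by cofactor expansion or by noting that A is similar to its Jordan form J, which has the same characteristic polynomial as A) gives
  χ_A(x) = x^3 - 18*x^2 + 108*x - 216
which factors as (x - 6)^3. The eigenvalues (with algebraic multiplicities) are λ = 6 with multiplicity 3.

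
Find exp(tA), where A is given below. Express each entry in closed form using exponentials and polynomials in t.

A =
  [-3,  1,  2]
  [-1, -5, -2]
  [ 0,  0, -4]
e^{tA} =
  [t*exp(-4*t) + exp(-4*t), t*exp(-4*t), 2*t*exp(-4*t)]
  [-t*exp(-4*t), -t*exp(-4*t) + exp(-4*t), -2*t*exp(-4*t)]
  [0, 0, exp(-4*t)]

Strategy: write A = P · J · P⁻¹ where J is a Jordan canonical form, so e^{tA} = P · e^{tJ} · P⁻¹, and e^{tJ} can be computed block-by-block.

A has Jordan form
J =
  [-4,  1,  0]
  [ 0, -4,  0]
  [ 0,  0, -4]
(up to reordering of blocks).

Per-block formulas:
  For a 1×1 block at λ = -4: exp(t · [-4]) = [e^(-4t)].
  For a 2×2 Jordan block J_2(-4): exp(t · J_2(-4)) = e^(-4t)·(I + t·N), where N is the 2×2 nilpotent shift.

After assembling e^{tJ} and conjugating by P, we get:

e^{tA} =
  [t*exp(-4*t) + exp(-4*t), t*exp(-4*t), 2*t*exp(-4*t)]
  [-t*exp(-4*t), -t*exp(-4*t) + exp(-4*t), -2*t*exp(-4*t)]
  [0, 0, exp(-4*t)]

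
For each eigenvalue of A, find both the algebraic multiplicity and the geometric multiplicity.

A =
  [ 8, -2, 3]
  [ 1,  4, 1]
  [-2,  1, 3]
λ = 5: alg = 3, geom = 1

Step 1 — factor the characteristic polynomial to read off the algebraic multiplicities:
  χ_A(x) = (x - 5)^3

Step 2 — compute geometric multiplicities via the rank-nullity identity g(λ) = n − rank(A − λI):
  rank(A − (5)·I) = 2, so dim ker(A − (5)·I) = n − 2 = 1

Summary:
  λ = 5: algebraic multiplicity = 3, geometric multiplicity = 1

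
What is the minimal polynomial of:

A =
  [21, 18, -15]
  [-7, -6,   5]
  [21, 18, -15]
x^2

The characteristic polynomial is χ_A(x) = x^3, so the eigenvalues are known. The minimal polynomial is
  m_A(x) = Π_λ (x − λ)^{k_λ}
where k_λ is the size of the *largest* Jordan block for λ (equivalently, the smallest k with (A − λI)^k v = 0 for every generalised eigenvector v of λ).

  λ = 0: largest Jordan block has size 2, contributing (x − 0)^2

So m_A(x) = x^2 = x^2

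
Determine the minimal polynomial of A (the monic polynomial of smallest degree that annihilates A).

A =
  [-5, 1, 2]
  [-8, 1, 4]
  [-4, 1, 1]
x^2 + 2*x + 1

The characteristic polynomial is χ_A(x) = (x + 1)^3, so the eigenvalues are known. The minimal polynomial is
  m_A(x) = Π_λ (x − λ)^{k_λ}
where k_λ is the size of the *largest* Jordan block for λ (equivalently, the smallest k with (A − λI)^k v = 0 for every generalised eigenvector v of λ).

  λ = -1: largest Jordan block has size 2, contributing (x + 1)^2

So m_A(x) = (x + 1)^2 = x^2 + 2*x + 1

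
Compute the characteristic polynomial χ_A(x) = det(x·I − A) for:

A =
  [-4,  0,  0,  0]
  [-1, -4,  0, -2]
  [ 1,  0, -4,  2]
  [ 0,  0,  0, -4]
x^4 + 16*x^3 + 96*x^2 + 256*x + 256

Expanding det(x·I − A) (e.g. by cofactor expansion or by noting that A is similar to its Jordan form J, which has the same characteristic polynomial as A) gives
  χ_A(x) = x^4 + 16*x^3 + 96*x^2 + 256*x + 256
which factors as (x + 4)^4. The eigenvalues (with algebraic multiplicities) are λ = -4 with multiplicity 4.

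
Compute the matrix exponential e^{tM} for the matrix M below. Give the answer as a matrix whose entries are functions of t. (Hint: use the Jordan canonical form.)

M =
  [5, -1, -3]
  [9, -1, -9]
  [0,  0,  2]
e^{tM} =
  [3*t*exp(2*t) + exp(2*t), -t*exp(2*t), -3*t*exp(2*t)]
  [9*t*exp(2*t), -3*t*exp(2*t) + exp(2*t), -9*t*exp(2*t)]
  [0, 0, exp(2*t)]

Strategy: write M = P · J · P⁻¹ where J is a Jordan canonical form, so e^{tM} = P · e^{tJ} · P⁻¹, and e^{tJ} can be computed block-by-block.

M has Jordan form
J =
  [2, 1, 0]
  [0, 2, 0]
  [0, 0, 2]
(up to reordering of blocks).

Per-block formulas:
  For a 1×1 block at λ = 2: exp(t · [2]) = [e^(2t)].
  For a 2×2 Jordan block J_2(2): exp(t · J_2(2)) = e^(2t)·(I + t·N), where N is the 2×2 nilpotent shift.

After assembling e^{tJ} and conjugating by P, we get:

e^{tM} =
  [3*t*exp(2*t) + exp(2*t), -t*exp(2*t), -3*t*exp(2*t)]
  [9*t*exp(2*t), -3*t*exp(2*t) + exp(2*t), -9*t*exp(2*t)]
  [0, 0, exp(2*t)]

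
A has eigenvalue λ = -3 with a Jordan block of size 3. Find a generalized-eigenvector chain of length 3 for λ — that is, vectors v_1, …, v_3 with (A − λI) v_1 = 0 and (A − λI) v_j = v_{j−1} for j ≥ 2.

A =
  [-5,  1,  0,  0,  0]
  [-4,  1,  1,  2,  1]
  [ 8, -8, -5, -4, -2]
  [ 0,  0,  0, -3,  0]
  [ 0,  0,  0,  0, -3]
A Jordan chain for λ = -3 of length 3:
v_1 = (2, 4, -8, 0, 0)ᵀ
v_2 = (1, 4, -8, 0, 0)ᵀ
v_3 = (0, 1, 0, 0, 0)ᵀ

Let N = A − (-3)·I. We want v_3 with N^3 v_3 = 0 but N^2 v_3 ≠ 0; then v_{j-1} := N · v_j for j = 3, …, 2.

Pick v_3 = (0, 1, 0, 0, 0)ᵀ.
Then v_2 = N · v_3 = (1, 4, -8, 0, 0)ᵀ.
Then v_1 = N · v_2 = (2, 4, -8, 0, 0)ᵀ.

Sanity check: (A − (-3)·I) v_1 = (0, 0, 0, 0, 0)ᵀ = 0. ✓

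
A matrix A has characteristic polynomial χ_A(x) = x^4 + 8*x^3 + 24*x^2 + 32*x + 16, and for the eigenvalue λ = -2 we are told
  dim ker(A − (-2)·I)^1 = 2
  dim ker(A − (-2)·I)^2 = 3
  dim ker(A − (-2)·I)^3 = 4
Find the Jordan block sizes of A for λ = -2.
Block sizes for λ = -2: [3, 1]

From the dimensions of kernels of powers, the number of Jordan blocks of size at least j is d_j − d_{j−1} where d_j = dim ker(N^j) (with d_0 = 0). Computing the differences gives [2, 1, 1].
The number of blocks of size exactly k is (#blocks of size ≥ k) − (#blocks of size ≥ k + 1), so the partition is: 1 block(s) of size 1, 1 block(s) of size 3.
In nonincreasing order the block sizes are [3, 1].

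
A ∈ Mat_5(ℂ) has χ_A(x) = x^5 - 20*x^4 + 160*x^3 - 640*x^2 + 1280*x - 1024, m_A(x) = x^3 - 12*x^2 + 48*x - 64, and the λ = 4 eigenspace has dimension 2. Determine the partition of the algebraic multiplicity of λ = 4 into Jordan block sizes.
Block sizes for λ = 4: [3, 2]

Step 1 — from the characteristic polynomial, algebraic multiplicity of λ = 4 is 5. From dim ker(A − (4)·I) = 2, there are exactly 2 Jordan blocks for λ = 4.
Step 2 — from the minimal polynomial, the factor (x − 4)^3 tells us the largest block for λ = 4 has size 3.
Step 3 — with total size 5, 2 blocks, and largest block 3, the block sizes (in nonincreasing order) are [3, 2].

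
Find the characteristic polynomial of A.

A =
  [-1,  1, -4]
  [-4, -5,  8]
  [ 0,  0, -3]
x^3 + 9*x^2 + 27*x + 27

Expanding det(x·I − A) (e.g. by cofactor expansion or by noting that A is similar to its Jordan form J, which has the same characteristic polynomial as A) gives
  χ_A(x) = x^3 + 9*x^2 + 27*x + 27
which factors as (x + 3)^3. The eigenvalues (with algebraic multiplicities) are λ = -3 with multiplicity 3.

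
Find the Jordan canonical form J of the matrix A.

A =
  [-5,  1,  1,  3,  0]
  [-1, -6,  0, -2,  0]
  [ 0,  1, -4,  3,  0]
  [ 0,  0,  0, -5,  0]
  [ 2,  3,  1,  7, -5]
J_3(-5) ⊕ J_1(-5) ⊕ J_1(-5)

The characteristic polynomial is
  det(x·I − A) = x^5 + 25*x^4 + 250*x^3 + 1250*x^2 + 3125*x + 3125 = (x + 5)^5

Eigenvalues and multiplicities (the geometric multiplicity of λ is n − rank(A − λI), which equals the number of Jordan blocks for λ):
  λ = -5: algebraic multiplicity = 5, geometric multiplicity = 3

Determining the block sizes for each eigenvalue:
  λ = -5: with am = 5 and gm = 3, the partition is not yet determined (e.g. several partitions of 5 into 3 parts exist). Let N = A − (-5)·I. Computing rank(N^1) = 2, rank(N^2) = 1, rank(N^3) = 0; the number of blocks of size ≥ j is rank(N^{j−1}) − rank(N^j), giving [3, 1, 1]. So we have 1 block(s) of size 3, 2 block(s) of size 1 → block sizes [3, 1, 1]

Assembling the blocks gives a Jordan form
J =
  [-5,  1,  0,  0,  0]
  [ 0, -5,  1,  0,  0]
  [ 0,  0, -5,  0,  0]
  [ 0,  0,  0, -5,  0]
  [ 0,  0,  0,  0, -5]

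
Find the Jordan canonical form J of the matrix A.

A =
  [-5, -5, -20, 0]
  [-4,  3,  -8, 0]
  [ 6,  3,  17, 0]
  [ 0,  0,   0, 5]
J_2(5) ⊕ J_1(5) ⊕ J_1(5)

The characteristic polynomial is
  det(x·I − A) = x^4 - 20*x^3 + 150*x^2 - 500*x + 625 = (x - 5)^4

Eigenvalues and multiplicities (the geometric multiplicity of λ is n − rank(A − λI), which equals the number of Jordan blocks for λ):
  λ = 5: algebraic multiplicity = 4, geometric multiplicity = 3

Determining the block sizes for each eigenvalue:
  λ = 5: 3 blocks summing to 4 forces exactly one block of size 2 and the rest size 1 → block sizes [2, 1, 1]

Assembling the blocks gives a Jordan form
J =
  [5, 1, 0, 0]
  [0, 5, 0, 0]
  [0, 0, 5, 0]
  [0, 0, 0, 5]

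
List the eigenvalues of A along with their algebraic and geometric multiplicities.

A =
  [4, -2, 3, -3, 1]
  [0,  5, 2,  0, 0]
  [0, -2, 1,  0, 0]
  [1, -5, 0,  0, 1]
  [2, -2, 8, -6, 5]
λ = 3: alg = 5, geom = 3

Step 1 — factor the characteristic polynomial to read off the algebraic multiplicities:
  χ_A(x) = (x - 3)^5

Step 2 — compute geometric multiplicities via the rank-nullity identity g(λ) = n − rank(A − λI):
  rank(A − (3)·I) = 2, so dim ker(A − (3)·I) = n − 2 = 3

Summary:
  λ = 3: algebraic multiplicity = 5, geometric multiplicity = 3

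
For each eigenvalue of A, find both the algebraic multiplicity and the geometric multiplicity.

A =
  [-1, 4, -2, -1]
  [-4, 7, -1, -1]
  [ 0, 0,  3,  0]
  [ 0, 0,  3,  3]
λ = 3: alg = 4, geom = 2

Step 1 — factor the characteristic polynomial to read off the algebraic multiplicities:
  χ_A(x) = (x - 3)^4

Step 2 — compute geometric multiplicities via the rank-nullity identity g(λ) = n − rank(A − λI):
  rank(A − (3)·I) = 2, so dim ker(A − (3)·I) = n − 2 = 2

Summary:
  λ = 3: algebraic multiplicity = 4, geometric multiplicity = 2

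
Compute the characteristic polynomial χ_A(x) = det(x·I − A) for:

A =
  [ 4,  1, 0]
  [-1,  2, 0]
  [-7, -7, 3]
x^3 - 9*x^2 + 27*x - 27

Expanding det(x·I − A) (e.g. by cofactor expansion or by noting that A is similar to its Jordan form J, which has the same characteristic polynomial as A) gives
  χ_A(x) = x^3 - 9*x^2 + 27*x - 27
which factors as (x - 3)^3. The eigenvalues (with algebraic multiplicities) are λ = 3 with multiplicity 3.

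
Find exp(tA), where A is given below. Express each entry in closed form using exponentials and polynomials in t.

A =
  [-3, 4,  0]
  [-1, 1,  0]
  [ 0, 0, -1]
e^{tA} =
  [-2*t*exp(-t) + exp(-t), 4*t*exp(-t), 0]
  [-t*exp(-t), 2*t*exp(-t) + exp(-t), 0]
  [0, 0, exp(-t)]

Strategy: write A = P · J · P⁻¹ where J is a Jordan canonical form, so e^{tA} = P · e^{tJ} · P⁻¹, and e^{tJ} can be computed block-by-block.

A has Jordan form
J =
  [-1,  1,  0]
  [ 0, -1,  0]
  [ 0,  0, -1]
(up to reordering of blocks).

Per-block formulas:
  For a 1×1 block at λ = -1: exp(t · [-1]) = [e^(-1t)].
  For a 2×2 Jordan block J_2(-1): exp(t · J_2(-1)) = e^(-1t)·(I + t·N), where N is the 2×2 nilpotent shift.

After assembling e^{tJ} and conjugating by P, we get:

e^{tA} =
  [-2*t*exp(-t) + exp(-t), 4*t*exp(-t), 0]
  [-t*exp(-t), 2*t*exp(-t) + exp(-t), 0]
  [0, 0, exp(-t)]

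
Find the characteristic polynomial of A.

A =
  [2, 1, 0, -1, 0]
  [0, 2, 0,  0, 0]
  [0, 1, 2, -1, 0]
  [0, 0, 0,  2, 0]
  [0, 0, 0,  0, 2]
x^5 - 10*x^4 + 40*x^3 - 80*x^2 + 80*x - 32

Expanding det(x·I − A) (e.g. by cofactor expansion or by noting that A is similar to its Jordan form J, which has the same characteristic polynomial as A) gives
  χ_A(x) = x^5 - 10*x^4 + 40*x^3 - 80*x^2 + 80*x - 32
which factors as (x - 2)^5. The eigenvalues (with algebraic multiplicities) are λ = 2 with multiplicity 5.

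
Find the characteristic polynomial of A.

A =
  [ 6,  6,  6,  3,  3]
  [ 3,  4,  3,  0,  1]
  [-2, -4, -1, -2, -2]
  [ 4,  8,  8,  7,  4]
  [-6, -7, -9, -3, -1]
x^5 - 15*x^4 + 90*x^3 - 270*x^2 + 405*x - 243

Expanding det(x·I − A) (e.g. by cofactor expansion or by noting that A is similar to its Jordan form J, which has the same characteristic polynomial as A) gives
  χ_A(x) = x^5 - 15*x^4 + 90*x^3 - 270*x^2 + 405*x - 243
which factors as (x - 3)^5. The eigenvalues (with algebraic multiplicities) are λ = 3 with multiplicity 5.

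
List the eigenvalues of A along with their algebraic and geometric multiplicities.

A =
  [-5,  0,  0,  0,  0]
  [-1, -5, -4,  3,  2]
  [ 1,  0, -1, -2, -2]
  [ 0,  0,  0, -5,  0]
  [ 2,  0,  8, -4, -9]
λ = -5: alg = 5, geom = 3

Step 1 — factor the characteristic polynomial to read off the algebraic multiplicities:
  χ_A(x) = (x + 5)^5

Step 2 — compute geometric multiplicities via the rank-nullity identity g(λ) = n − rank(A − λI):
  rank(A − (-5)·I) = 2, so dim ker(A − (-5)·I) = n − 2 = 3

Summary:
  λ = -5: algebraic multiplicity = 5, geometric multiplicity = 3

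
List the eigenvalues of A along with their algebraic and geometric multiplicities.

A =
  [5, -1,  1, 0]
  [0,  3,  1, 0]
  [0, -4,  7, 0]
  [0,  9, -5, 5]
λ = 5: alg = 4, geom = 2

Step 1 — factor the characteristic polynomial to read off the algebraic multiplicities:
  χ_A(x) = (x - 5)^4

Step 2 — compute geometric multiplicities via the rank-nullity identity g(λ) = n − rank(A − λI):
  rank(A − (5)·I) = 2, so dim ker(A − (5)·I) = n − 2 = 2

Summary:
  λ = 5: algebraic multiplicity = 4, geometric multiplicity = 2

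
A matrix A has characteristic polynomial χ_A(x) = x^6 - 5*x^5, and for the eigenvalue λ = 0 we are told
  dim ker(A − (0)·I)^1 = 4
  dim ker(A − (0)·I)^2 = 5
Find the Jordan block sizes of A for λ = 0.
Block sizes for λ = 0: [2, 1, 1, 1]

From the dimensions of kernels of powers, the number of Jordan blocks of size at least j is d_j − d_{j−1} where d_j = dim ker(N^j) (with d_0 = 0). Computing the differences gives [4, 1].
The number of blocks of size exactly k is (#blocks of size ≥ k) − (#blocks of size ≥ k + 1), so the partition is: 3 block(s) of size 1, 1 block(s) of size 2.
In nonincreasing order the block sizes are [2, 1, 1, 1].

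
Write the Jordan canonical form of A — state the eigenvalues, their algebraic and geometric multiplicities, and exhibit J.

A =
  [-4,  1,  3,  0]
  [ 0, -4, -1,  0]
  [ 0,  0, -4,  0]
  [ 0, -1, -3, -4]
J_3(-4) ⊕ J_1(-4)

The characteristic polynomial is
  det(x·I − A) = x^4 + 16*x^3 + 96*x^2 + 256*x + 256 = (x + 4)^4

Eigenvalues and multiplicities (the geometric multiplicity of λ is n − rank(A − λI), which equals the number of Jordan blocks for λ):
  λ = -4: algebraic multiplicity = 4, geometric multiplicity = 2

Determining the block sizes for each eigenvalue:
  λ = -4: with am = 4 and gm = 2, the partition is not yet determined (e.g. several partitions of 4 into 2 parts exist). Let N = A − (-4)·I. Computing rank(N^1) = 2, rank(N^2) = 1, rank(N^3) = 0; the number of blocks of size ≥ j is rank(N^{j−1}) − rank(N^j), giving [2, 1, 1]. So we have 1 block(s) of size 3, 1 block(s) of size 1 → block sizes [3, 1]

Assembling the blocks gives a Jordan form
J =
  [-4,  1,  0,  0]
  [ 0, -4,  1,  0]
  [ 0,  0, -4,  0]
  [ 0,  0,  0, -4]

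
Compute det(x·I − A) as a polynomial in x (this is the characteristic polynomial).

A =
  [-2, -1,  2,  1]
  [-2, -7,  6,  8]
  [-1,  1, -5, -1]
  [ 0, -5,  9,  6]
x^4 + 8*x^3 + 18*x^2 - 27

Expanding det(x·I − A) (e.g. by cofactor expansion or by noting that A is similar to its Jordan form J, which has the same characteristic polynomial as A) gives
  χ_A(x) = x^4 + 8*x^3 + 18*x^2 - 27
which factors as (x - 1)*(x + 3)^3. The eigenvalues (with algebraic multiplicities) are λ = -3 with multiplicity 3, λ = 1 with multiplicity 1.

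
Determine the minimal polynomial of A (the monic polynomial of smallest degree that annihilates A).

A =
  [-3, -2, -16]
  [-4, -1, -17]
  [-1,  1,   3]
x^3 + x^2 - 16*x + 20

The characteristic polynomial is χ_A(x) = (x - 2)^2*(x + 5), so the eigenvalues are known. The minimal polynomial is
  m_A(x) = Π_λ (x − λ)^{k_λ}
where k_λ is the size of the *largest* Jordan block for λ (equivalently, the smallest k with (A − λI)^k v = 0 for every generalised eigenvector v of λ).

  λ = -5: largest Jordan block has size 1, contributing (x + 5)
  λ = 2: largest Jordan block has size 2, contributing (x − 2)^2

So m_A(x) = (x - 2)^2*(x + 5) = x^3 + x^2 - 16*x + 20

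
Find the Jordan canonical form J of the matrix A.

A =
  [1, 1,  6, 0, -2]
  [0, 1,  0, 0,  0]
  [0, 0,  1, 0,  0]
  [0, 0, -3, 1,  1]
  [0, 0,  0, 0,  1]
J_2(1) ⊕ J_2(1) ⊕ J_1(1)

The characteristic polynomial is
  det(x·I − A) = x^5 - 5*x^4 + 10*x^3 - 10*x^2 + 5*x - 1 = (x - 1)^5

Eigenvalues and multiplicities (the geometric multiplicity of λ is n − rank(A − λI), which equals the number of Jordan blocks for λ):
  λ = 1: algebraic multiplicity = 5, geometric multiplicity = 3

Determining the block sizes for each eigenvalue:
  λ = 1: with am = 5 and gm = 3, the partition is not yet determined (e.g. several partitions of 5 into 3 parts exist). Let N = A − (1)·I. Computing rank(N^1) = 2, rank(N^2) = 0; the number of blocks of size ≥ j is rank(N^{j−1}) − rank(N^j), giving [3, 2]. So we have 2 block(s) of size 2, 1 block(s) of size 1 → block sizes [2, 2, 1]

Assembling the blocks gives a Jordan form
J =
  [1, 1, 0, 0, 0]
  [0, 1, 0, 0, 0]
  [0, 0, 1, 1, 0]
  [0, 0, 0, 1, 0]
  [0, 0, 0, 0, 1]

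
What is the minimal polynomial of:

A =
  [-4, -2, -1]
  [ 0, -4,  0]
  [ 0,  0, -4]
x^2 + 8*x + 16

The characteristic polynomial is χ_A(x) = (x + 4)^3, so the eigenvalues are known. The minimal polynomial is
  m_A(x) = Π_λ (x − λ)^{k_λ}
where k_λ is the size of the *largest* Jordan block for λ (equivalently, the smallest k with (A − λI)^k v = 0 for every generalised eigenvector v of λ).

  λ = -4: largest Jordan block has size 2, contributing (x + 4)^2

So m_A(x) = (x + 4)^2 = x^2 + 8*x + 16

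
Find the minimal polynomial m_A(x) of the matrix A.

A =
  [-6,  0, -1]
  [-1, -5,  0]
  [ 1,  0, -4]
x^3 + 15*x^2 + 75*x + 125

The characteristic polynomial is χ_A(x) = (x + 5)^3, so the eigenvalues are known. The minimal polynomial is
  m_A(x) = Π_λ (x − λ)^{k_λ}
where k_λ is the size of the *largest* Jordan block for λ (equivalently, the smallest k with (A − λI)^k v = 0 for every generalised eigenvector v of λ).

  λ = -5: largest Jordan block has size 3, contributing (x + 5)^3

So m_A(x) = (x + 5)^3 = x^3 + 15*x^2 + 75*x + 125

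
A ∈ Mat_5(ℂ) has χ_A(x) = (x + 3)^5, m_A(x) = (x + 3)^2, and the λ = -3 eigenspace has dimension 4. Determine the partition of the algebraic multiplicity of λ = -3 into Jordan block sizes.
Block sizes for λ = -3: [2, 1, 1, 1]

Step 1 — from the characteristic polynomial, algebraic multiplicity of λ = -3 is 5. From dim ker(A − (-3)·I) = 4, there are exactly 4 Jordan blocks for λ = -3.
Step 2 — from the minimal polynomial, the factor (x + 3)^2 tells us the largest block for λ = -3 has size 2.
Step 3 — with total size 5, 4 blocks, and largest block 2, the block sizes (in nonincreasing order) are [2, 1, 1, 1].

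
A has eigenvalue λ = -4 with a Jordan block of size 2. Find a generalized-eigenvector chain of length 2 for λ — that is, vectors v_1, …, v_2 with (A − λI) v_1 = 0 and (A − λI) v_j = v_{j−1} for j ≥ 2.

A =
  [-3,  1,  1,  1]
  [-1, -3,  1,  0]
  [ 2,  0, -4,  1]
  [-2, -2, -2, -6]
A Jordan chain for λ = -4 of length 2:
v_1 = (1, -1, 2, -2)ᵀ
v_2 = (1, 0, 0, 0)ᵀ

Let N = A − (-4)·I. We want v_2 with N^2 v_2 = 0 but N^1 v_2 ≠ 0; then v_{j-1} := N · v_j for j = 2, …, 2.

Pick v_2 = (1, 0, 0, 0)ᵀ.
Then v_1 = N · v_2 = (1, -1, 2, -2)ᵀ.

Sanity check: (A − (-4)·I) v_1 = (0, 0, 0, 0)ᵀ = 0. ✓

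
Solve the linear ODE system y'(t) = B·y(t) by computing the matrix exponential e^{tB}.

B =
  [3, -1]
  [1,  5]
e^{tB} =
  [-t*exp(4*t) + exp(4*t), -t*exp(4*t)]
  [t*exp(4*t), t*exp(4*t) + exp(4*t)]

Strategy: write B = P · J · P⁻¹ where J is a Jordan canonical form, so e^{tB} = P · e^{tJ} · P⁻¹, and e^{tJ} can be computed block-by-block.

B has Jordan form
J =
  [4, 1]
  [0, 4]
(up to reordering of blocks).

Per-block formulas:
  For a 2×2 Jordan block J_2(4): exp(t · J_2(4)) = e^(4t)·(I + t·N), where N is the 2×2 nilpotent shift.

After assembling e^{tJ} and conjugating by P, we get:

e^{tB} =
  [-t*exp(4*t) + exp(4*t), -t*exp(4*t)]
  [t*exp(4*t), t*exp(4*t) + exp(4*t)]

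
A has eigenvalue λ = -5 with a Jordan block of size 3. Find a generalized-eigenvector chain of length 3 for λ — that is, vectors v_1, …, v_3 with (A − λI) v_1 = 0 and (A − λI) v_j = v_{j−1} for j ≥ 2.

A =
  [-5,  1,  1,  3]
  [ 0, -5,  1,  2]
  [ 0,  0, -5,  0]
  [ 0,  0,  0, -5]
A Jordan chain for λ = -5 of length 3:
v_1 = (1, 0, 0, 0)ᵀ
v_2 = (1, 1, 0, 0)ᵀ
v_3 = (0, 0, 1, 0)ᵀ

Let N = A − (-5)·I. We want v_3 with N^3 v_3 = 0 but N^2 v_3 ≠ 0; then v_{j-1} := N · v_j for j = 3, …, 2.

Pick v_3 = (0, 0, 1, 0)ᵀ.
Then v_2 = N · v_3 = (1, 1, 0, 0)ᵀ.
Then v_1 = N · v_2 = (1, 0, 0, 0)ᵀ.

Sanity check: (A − (-5)·I) v_1 = (0, 0, 0, 0)ᵀ = 0. ✓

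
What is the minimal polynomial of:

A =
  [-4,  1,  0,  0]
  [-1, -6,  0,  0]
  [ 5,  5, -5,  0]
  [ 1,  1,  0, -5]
x^2 + 10*x + 25

The characteristic polynomial is χ_A(x) = (x + 5)^4, so the eigenvalues are known. The minimal polynomial is
  m_A(x) = Π_λ (x − λ)^{k_λ}
where k_λ is the size of the *largest* Jordan block for λ (equivalently, the smallest k with (A − λI)^k v = 0 for every generalised eigenvector v of λ).

  λ = -5: largest Jordan block has size 2, contributing (x + 5)^2

So m_A(x) = (x + 5)^2 = x^2 + 10*x + 25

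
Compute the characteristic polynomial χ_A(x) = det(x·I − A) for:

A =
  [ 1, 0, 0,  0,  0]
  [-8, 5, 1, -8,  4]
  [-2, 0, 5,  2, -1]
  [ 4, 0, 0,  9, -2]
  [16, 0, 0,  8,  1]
x^5 - 21*x^4 + 170*x^3 - 650*x^2 + 1125*x - 625

Expanding det(x·I − A) (e.g. by cofactor expansion or by noting that A is similar to its Jordan form J, which has the same characteristic polynomial as A) gives
  χ_A(x) = x^5 - 21*x^4 + 170*x^3 - 650*x^2 + 1125*x - 625
which factors as (x - 5)^4*(x - 1). The eigenvalues (with algebraic multiplicities) are λ = 1 with multiplicity 1, λ = 5 with multiplicity 4.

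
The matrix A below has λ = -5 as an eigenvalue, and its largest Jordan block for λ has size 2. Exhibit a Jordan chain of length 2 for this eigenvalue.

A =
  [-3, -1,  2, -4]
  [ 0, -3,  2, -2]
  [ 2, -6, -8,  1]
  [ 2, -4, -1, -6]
A Jordan chain for λ = -5 of length 2:
v_1 = (2, 0, 2, 2)ᵀ
v_2 = (1, 0, 0, 0)ᵀ

Let N = A − (-5)·I. We want v_2 with N^2 v_2 = 0 but N^1 v_2 ≠ 0; then v_{j-1} := N · v_j for j = 2, …, 2.

Pick v_2 = (1, 0, 0, 0)ᵀ.
Then v_1 = N · v_2 = (2, 0, 2, 2)ᵀ.

Sanity check: (A − (-5)·I) v_1 = (0, 0, 0, 0)ᵀ = 0. ✓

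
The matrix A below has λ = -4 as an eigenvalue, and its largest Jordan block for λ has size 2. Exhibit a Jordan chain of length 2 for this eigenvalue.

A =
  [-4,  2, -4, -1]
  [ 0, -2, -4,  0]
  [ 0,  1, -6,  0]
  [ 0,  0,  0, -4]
A Jordan chain for λ = -4 of length 2:
v_1 = (2, 2, 1, 0)ᵀ
v_2 = (0, 1, 0, 0)ᵀ

Let N = A − (-4)·I. We want v_2 with N^2 v_2 = 0 but N^1 v_2 ≠ 0; then v_{j-1} := N · v_j for j = 2, …, 2.

Pick v_2 = (0, 1, 0, 0)ᵀ.
Then v_1 = N · v_2 = (2, 2, 1, 0)ᵀ.

Sanity check: (A − (-4)·I) v_1 = (0, 0, 0, 0)ᵀ = 0. ✓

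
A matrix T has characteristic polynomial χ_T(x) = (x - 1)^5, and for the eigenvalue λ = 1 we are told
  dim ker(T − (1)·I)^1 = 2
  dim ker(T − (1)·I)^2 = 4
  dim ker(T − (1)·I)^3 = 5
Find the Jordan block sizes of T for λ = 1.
Block sizes for λ = 1: [3, 2]

From the dimensions of kernels of powers, the number of Jordan blocks of size at least j is d_j − d_{j−1} where d_j = dim ker(N^j) (with d_0 = 0). Computing the differences gives [2, 2, 1].
The number of blocks of size exactly k is (#blocks of size ≥ k) − (#blocks of size ≥ k + 1), so the partition is: 1 block(s) of size 2, 1 block(s) of size 3.
In nonincreasing order the block sizes are [3, 2].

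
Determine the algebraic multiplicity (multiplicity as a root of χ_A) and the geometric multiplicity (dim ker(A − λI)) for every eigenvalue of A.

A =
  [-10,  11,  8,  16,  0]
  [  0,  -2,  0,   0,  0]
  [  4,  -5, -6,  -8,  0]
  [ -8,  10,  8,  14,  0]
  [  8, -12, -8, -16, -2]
λ = -2: alg = 4, geom = 3; λ = 2: alg = 1, geom = 1

Step 1 — factor the characteristic polynomial to read off the algebraic multiplicities:
  χ_A(x) = (x - 2)*(x + 2)^4

Step 2 — compute geometric multiplicities via the rank-nullity identity g(λ) = n − rank(A − λI):
  rank(A − (-2)·I) = 2, so dim ker(A − (-2)·I) = n − 2 = 3
  rank(A − (2)·I) = 4, so dim ker(A − (2)·I) = n − 4 = 1

Summary:
  λ = -2: algebraic multiplicity = 4, geometric multiplicity = 3
  λ = 2: algebraic multiplicity = 1, geometric multiplicity = 1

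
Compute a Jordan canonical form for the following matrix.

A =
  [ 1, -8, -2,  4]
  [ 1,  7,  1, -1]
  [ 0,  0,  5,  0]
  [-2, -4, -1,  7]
J_3(5) ⊕ J_1(5)

The characteristic polynomial is
  det(x·I − A) = x^4 - 20*x^3 + 150*x^2 - 500*x + 625 = (x - 5)^4

Eigenvalues and multiplicities (the geometric multiplicity of λ is n − rank(A − λI), which equals the number of Jordan blocks for λ):
  λ = 5: algebraic multiplicity = 4, geometric multiplicity = 2

Determining the block sizes for each eigenvalue:
  λ = 5: with am = 4 and gm = 2, the partition is not yet determined (e.g. several partitions of 4 into 2 parts exist). Let N = A − (5)·I. Computing rank(N^1) = 2, rank(N^2) = 1, rank(N^3) = 0; the number of blocks of size ≥ j is rank(N^{j−1}) − rank(N^j), giving [2, 1, 1]. So we have 1 block(s) of size 3, 1 block(s) of size 1 → block sizes [3, 1]

Assembling the blocks gives a Jordan form
J =
  [5, 1, 0, 0]
  [0, 5, 1, 0]
  [0, 0, 5, 0]
  [0, 0, 0, 5]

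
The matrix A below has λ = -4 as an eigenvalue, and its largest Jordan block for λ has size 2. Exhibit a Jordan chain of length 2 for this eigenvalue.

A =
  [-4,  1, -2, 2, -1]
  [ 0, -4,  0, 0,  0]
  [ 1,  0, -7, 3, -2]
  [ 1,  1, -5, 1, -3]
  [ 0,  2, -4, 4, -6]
A Jordan chain for λ = -4 of length 2:
v_1 = (0, 0, 1, 1, 0)ᵀ
v_2 = (1, 0, 0, 0, 0)ᵀ

Let N = A − (-4)·I. We want v_2 with N^2 v_2 = 0 but N^1 v_2 ≠ 0; then v_{j-1} := N · v_j for j = 2, …, 2.

Pick v_2 = (1, 0, 0, 0, 0)ᵀ.
Then v_1 = N · v_2 = (0, 0, 1, 1, 0)ᵀ.

Sanity check: (A − (-4)·I) v_1 = (0, 0, 0, 0, 0)ᵀ = 0. ✓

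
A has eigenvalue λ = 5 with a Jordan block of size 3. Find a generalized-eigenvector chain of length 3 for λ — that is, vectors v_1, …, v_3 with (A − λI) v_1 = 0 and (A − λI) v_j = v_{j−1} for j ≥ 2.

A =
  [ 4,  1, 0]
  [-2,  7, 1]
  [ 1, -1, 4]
A Jordan chain for λ = 5 of length 3:
v_1 = (-1, -1, 0)ᵀ
v_2 = (-1, -2, 1)ᵀ
v_3 = (1, 0, 0)ᵀ

Let N = A − (5)·I. We want v_3 with N^3 v_3 = 0 but N^2 v_3 ≠ 0; then v_{j-1} := N · v_j for j = 3, …, 2.

Pick v_3 = (1, 0, 0)ᵀ.
Then v_2 = N · v_3 = (-1, -2, 1)ᵀ.
Then v_1 = N · v_2 = (-1, -1, 0)ᵀ.

Sanity check: (A − (5)·I) v_1 = (0, 0, 0)ᵀ = 0. ✓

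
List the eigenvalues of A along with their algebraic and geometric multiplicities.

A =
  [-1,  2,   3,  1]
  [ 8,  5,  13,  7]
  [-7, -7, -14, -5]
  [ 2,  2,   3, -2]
λ = -3: alg = 4, geom = 2

Step 1 — factor the characteristic polynomial to read off the algebraic multiplicities:
  χ_A(x) = (x + 3)^4

Step 2 — compute geometric multiplicities via the rank-nullity identity g(λ) = n − rank(A − λI):
  rank(A − (-3)·I) = 2, so dim ker(A − (-3)·I) = n − 2 = 2

Summary:
  λ = -3: algebraic multiplicity = 4, geometric multiplicity = 2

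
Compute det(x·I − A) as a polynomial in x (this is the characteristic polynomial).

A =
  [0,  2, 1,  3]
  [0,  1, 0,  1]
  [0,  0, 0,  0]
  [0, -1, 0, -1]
x^4

Expanding det(x·I − A) (e.g. by cofactor expansion or by noting that A is similar to its Jordan form J, which has the same characteristic polynomial as A) gives
  χ_A(x) = x^4
which factors as x^4. The eigenvalues (with algebraic multiplicities) are λ = 0 with multiplicity 4.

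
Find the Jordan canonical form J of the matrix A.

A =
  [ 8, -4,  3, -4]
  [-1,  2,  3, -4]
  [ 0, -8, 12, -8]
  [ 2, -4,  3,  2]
J_3(6) ⊕ J_1(6)

The characteristic polynomial is
  det(x·I − A) = x^4 - 24*x^3 + 216*x^2 - 864*x + 1296 = (x - 6)^4

Eigenvalues and multiplicities (the geometric multiplicity of λ is n − rank(A − λI), which equals the number of Jordan blocks for λ):
  λ = 6: algebraic multiplicity = 4, geometric multiplicity = 2

Determining the block sizes for each eigenvalue:
  λ = 6: with am = 4 and gm = 2, the partition is not yet determined (e.g. several partitions of 4 into 2 parts exist). Let N = A − (6)·I. Computing rank(N^1) = 2, rank(N^2) = 1, rank(N^3) = 0; the number of blocks of size ≥ j is rank(N^{j−1}) − rank(N^j), giving [2, 1, 1]. So we have 1 block(s) of size 3, 1 block(s) of size 1 → block sizes [3, 1]

Assembling the blocks gives a Jordan form
J =
  [6, 1, 0, 0]
  [0, 6, 1, 0]
  [0, 0, 6, 0]
  [0, 0, 0, 6]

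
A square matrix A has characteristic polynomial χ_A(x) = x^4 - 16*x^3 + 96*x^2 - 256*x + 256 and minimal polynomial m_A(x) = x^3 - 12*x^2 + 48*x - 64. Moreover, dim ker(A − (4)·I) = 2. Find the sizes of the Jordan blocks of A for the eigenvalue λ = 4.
Block sizes for λ = 4: [3, 1]

Step 1 — from the characteristic polynomial, algebraic multiplicity of λ = 4 is 4. From dim ker(A − (4)·I) = 2, there are exactly 2 Jordan blocks for λ = 4.
Step 2 — from the minimal polynomial, the factor (x − 4)^3 tells us the largest block for λ = 4 has size 3.
Step 3 — with total size 4, 2 blocks, and largest block 3, the block sizes (in nonincreasing order) are [3, 1].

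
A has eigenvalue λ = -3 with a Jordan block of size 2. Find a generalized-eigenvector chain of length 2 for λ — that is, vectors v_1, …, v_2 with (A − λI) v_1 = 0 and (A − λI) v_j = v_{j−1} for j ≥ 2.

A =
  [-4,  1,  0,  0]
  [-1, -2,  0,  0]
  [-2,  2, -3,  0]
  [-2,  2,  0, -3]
A Jordan chain for λ = -3 of length 2:
v_1 = (-1, -1, -2, -2)ᵀ
v_2 = (1, 0, 0, 0)ᵀ

Let N = A − (-3)·I. We want v_2 with N^2 v_2 = 0 but N^1 v_2 ≠ 0; then v_{j-1} := N · v_j for j = 2, …, 2.

Pick v_2 = (1, 0, 0, 0)ᵀ.
Then v_1 = N · v_2 = (-1, -1, -2, -2)ᵀ.

Sanity check: (A − (-3)·I) v_1 = (0, 0, 0, 0)ᵀ = 0. ✓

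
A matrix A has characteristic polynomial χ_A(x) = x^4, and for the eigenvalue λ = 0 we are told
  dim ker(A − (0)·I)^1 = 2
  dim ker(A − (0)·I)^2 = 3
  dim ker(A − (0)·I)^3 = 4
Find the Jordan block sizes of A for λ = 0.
Block sizes for λ = 0: [3, 1]

From the dimensions of kernels of powers, the number of Jordan blocks of size at least j is d_j − d_{j−1} where d_j = dim ker(N^j) (with d_0 = 0). Computing the differences gives [2, 1, 1].
The number of blocks of size exactly k is (#blocks of size ≥ k) − (#blocks of size ≥ k + 1), so the partition is: 1 block(s) of size 1, 1 block(s) of size 3.
In nonincreasing order the block sizes are [3, 1].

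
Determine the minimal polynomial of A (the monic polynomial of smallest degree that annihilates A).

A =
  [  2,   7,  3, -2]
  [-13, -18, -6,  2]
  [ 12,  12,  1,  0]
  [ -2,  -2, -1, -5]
x^3 + 15*x^2 + 75*x + 125

The characteristic polynomial is χ_A(x) = (x + 5)^4, so the eigenvalues are known. The minimal polynomial is
  m_A(x) = Π_λ (x − λ)^{k_λ}
where k_λ is the size of the *largest* Jordan block for λ (equivalently, the smallest k with (A − λI)^k v = 0 for every generalised eigenvector v of λ).

  λ = -5: largest Jordan block has size 3, contributing (x + 5)^3

So m_A(x) = (x + 5)^3 = x^3 + 15*x^2 + 75*x + 125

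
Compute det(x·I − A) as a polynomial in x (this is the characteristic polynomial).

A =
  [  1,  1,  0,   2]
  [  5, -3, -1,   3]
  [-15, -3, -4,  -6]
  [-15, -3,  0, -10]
x^4 + 16*x^3 + 96*x^2 + 256*x + 256

Expanding det(x·I − A) (e.g. by cofactor expansion or by noting that A is similar to its Jordan form J, which has the same characteristic polynomial as A) gives
  χ_A(x) = x^4 + 16*x^3 + 96*x^2 + 256*x + 256
which factors as (x + 4)^4. The eigenvalues (with algebraic multiplicities) are λ = -4 with multiplicity 4.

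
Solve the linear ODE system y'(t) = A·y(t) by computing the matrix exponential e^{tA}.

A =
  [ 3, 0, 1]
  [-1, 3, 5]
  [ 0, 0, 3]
e^{tA} =
  [exp(3*t), 0, t*exp(3*t)]
  [-t*exp(3*t), exp(3*t), -t^2*exp(3*t)/2 + 5*t*exp(3*t)]
  [0, 0, exp(3*t)]

Strategy: write A = P · J · P⁻¹ where J is a Jordan canonical form, so e^{tA} = P · e^{tJ} · P⁻¹, and e^{tJ} can be computed block-by-block.

A has Jordan form
J =
  [3, 1, 0]
  [0, 3, 1]
  [0, 0, 3]
(up to reordering of blocks).

Per-block formulas:
  For a 3×3 Jordan block J_3(3): exp(t · J_3(3)) = e^(3t)·(I + t·N + (t^2/2)·N^2), where N is the 3×3 nilpotent shift.

After assembling e^{tJ} and conjugating by P, we get:

e^{tA} =
  [exp(3*t), 0, t*exp(3*t)]
  [-t*exp(3*t), exp(3*t), -t^2*exp(3*t)/2 + 5*t*exp(3*t)]
  [0, 0, exp(3*t)]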